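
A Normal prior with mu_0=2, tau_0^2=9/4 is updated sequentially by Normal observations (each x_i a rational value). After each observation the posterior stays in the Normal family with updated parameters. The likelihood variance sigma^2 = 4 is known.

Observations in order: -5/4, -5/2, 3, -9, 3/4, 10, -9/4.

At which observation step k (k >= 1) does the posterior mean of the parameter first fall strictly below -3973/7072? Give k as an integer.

obs 1: x=-5/4 → posterior Normal(83/100, 36/25)
obs 2: x=-5/2 → posterior Normal(-7/136, 18/17)
obs 3: x=3 → posterior Normal(101/172, 36/43)
obs 4: x=-9 → posterior Normal(-223/208, 9/13)
obs 5: x=3/4 → posterior Normal(-49/61, 36/61)
obs 6: x=10 → posterior Normal(41/70, 18/35)
obs 7: x=-9/4 → posterior Normal(83/316, 36/79)

k = 4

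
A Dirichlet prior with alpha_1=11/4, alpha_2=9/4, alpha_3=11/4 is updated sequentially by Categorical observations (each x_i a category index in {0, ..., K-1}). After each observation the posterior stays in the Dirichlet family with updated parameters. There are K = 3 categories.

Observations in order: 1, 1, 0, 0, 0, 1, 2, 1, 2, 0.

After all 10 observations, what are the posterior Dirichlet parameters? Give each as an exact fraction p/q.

alpha_1=27/4, alpha_2=25/4, alpha_3=19/4

obs 1: x=1 → posterior Dirichlet(11/4, 13/4, 11/4)
obs 2: x=1 → posterior Dirichlet(11/4, 17/4, 11/4)
obs 3: x=0 → posterior Dirichlet(15/4, 17/4, 11/4)
obs 4: x=0 → posterior Dirichlet(19/4, 17/4, 11/4)
obs 5: x=0 → posterior Dirichlet(23/4, 17/4, 11/4)
obs 6: x=1 → posterior Dirichlet(23/4, 21/4, 11/4)
obs 7: x=2 → posterior Dirichlet(23/4, 21/4, 15/4)
obs 8: x=1 → posterior Dirichlet(23/4, 25/4, 15/4)
obs 9: x=2 → posterior Dirichlet(23/4, 25/4, 19/4)
obs 10: x=0 → posterior Dirichlet(27/4, 25/4, 19/4)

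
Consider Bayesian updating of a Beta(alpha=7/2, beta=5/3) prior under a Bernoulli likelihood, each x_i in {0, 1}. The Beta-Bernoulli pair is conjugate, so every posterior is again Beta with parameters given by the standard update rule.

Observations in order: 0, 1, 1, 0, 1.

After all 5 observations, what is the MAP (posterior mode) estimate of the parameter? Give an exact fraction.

obs 1: x=0 → posterior Beta(7/2, 8/3)
obs 2: x=1 → posterior Beta(9/2, 8/3)
obs 3: x=1 → posterior Beta(11/2, 8/3)
obs 4: x=0 → posterior Beta(11/2, 11/3)
obs 5: x=1 → posterior Beta(13/2, 11/3)

33/49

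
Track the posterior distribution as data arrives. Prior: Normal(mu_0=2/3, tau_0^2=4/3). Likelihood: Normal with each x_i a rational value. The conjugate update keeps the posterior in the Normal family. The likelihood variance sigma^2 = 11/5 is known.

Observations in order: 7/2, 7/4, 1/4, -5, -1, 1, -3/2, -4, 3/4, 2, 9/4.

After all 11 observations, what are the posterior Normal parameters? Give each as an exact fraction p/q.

mu_0=2/23, tau_0^2=4/23

obs 1: x=7/2 → posterior Normal(92/53, 44/53)
obs 2: x=7/4 → posterior Normal(127/73, 44/73)
obs 3: x=1/4 → posterior Normal(44/31, 44/93)
obs 4: x=-5 → posterior Normal(32/113, 44/113)
obs 5: x=-1 → posterior Normal(12/133, 44/133)
obs 6: x=1 → posterior Normal(32/153, 44/153)
obs 7: x=-3/2 → posterior Normal(2/173, 44/173)
obs 8: x=-4 → posterior Normal(-78/193, 44/193)
obs 9: x=3/4 → posterior Normal(-21/71, 44/213)
obs 10: x=2 → posterior Normal(-23/233, 44/233)
obs 11: x=9/4 → posterior Normal(2/23, 4/23)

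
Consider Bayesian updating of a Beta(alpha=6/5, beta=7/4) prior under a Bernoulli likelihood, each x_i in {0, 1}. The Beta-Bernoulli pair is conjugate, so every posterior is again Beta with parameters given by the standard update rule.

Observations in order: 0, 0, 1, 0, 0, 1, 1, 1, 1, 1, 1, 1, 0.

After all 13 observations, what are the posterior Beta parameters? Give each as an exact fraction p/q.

alpha=46/5, beta=27/4

obs 1: x=0 → posterior Beta(6/5, 11/4)
obs 2: x=0 → posterior Beta(6/5, 15/4)
obs 3: x=1 → posterior Beta(11/5, 15/4)
obs 4: x=0 → posterior Beta(11/5, 19/4)
obs 5: x=0 → posterior Beta(11/5, 23/4)
obs 6: x=1 → posterior Beta(16/5, 23/4)
obs 7: x=1 → posterior Beta(21/5, 23/4)
obs 8: x=1 → posterior Beta(26/5, 23/4)
obs 9: x=1 → posterior Beta(31/5, 23/4)
obs 10: x=1 → posterior Beta(36/5, 23/4)
obs 11: x=1 → posterior Beta(41/5, 23/4)
obs 12: x=1 → posterior Beta(46/5, 23/4)
obs 13: x=0 → posterior Beta(46/5, 27/4)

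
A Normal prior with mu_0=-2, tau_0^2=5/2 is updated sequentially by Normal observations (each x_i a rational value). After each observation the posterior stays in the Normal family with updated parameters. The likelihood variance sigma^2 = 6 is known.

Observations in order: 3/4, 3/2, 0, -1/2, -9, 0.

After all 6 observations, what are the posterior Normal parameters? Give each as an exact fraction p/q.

mu_0=-241/168, tau_0^2=5/7

obs 1: x=3/4 → posterior Normal(-81/68, 30/17)
obs 2: x=3/2 → posterior Normal(-51/88, 15/11)
obs 3: x=0 → posterior Normal(-17/36, 10/9)
obs 4: x=-1/2 → posterior Normal(-61/128, 15/16)
obs 5: x=-9 → posterior Normal(-241/148, 30/37)
obs 6: x=0 → posterior Normal(-241/168, 5/7)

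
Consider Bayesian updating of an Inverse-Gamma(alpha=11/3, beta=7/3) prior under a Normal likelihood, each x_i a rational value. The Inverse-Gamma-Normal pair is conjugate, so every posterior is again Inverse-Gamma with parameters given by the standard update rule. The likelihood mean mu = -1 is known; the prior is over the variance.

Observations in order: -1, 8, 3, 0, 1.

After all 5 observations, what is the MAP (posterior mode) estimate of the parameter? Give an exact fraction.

obs 1: x=-1 → posterior Inverse-Gamma(25/6, 7/3)
obs 2: x=8 → posterior Inverse-Gamma(14/3, 257/6)
obs 3: x=3 → posterior Inverse-Gamma(31/6, 305/6)
obs 4: x=0 → posterior Inverse-Gamma(17/3, 154/3)
obs 5: x=1 → posterior Inverse-Gamma(37/6, 160/3)

320/43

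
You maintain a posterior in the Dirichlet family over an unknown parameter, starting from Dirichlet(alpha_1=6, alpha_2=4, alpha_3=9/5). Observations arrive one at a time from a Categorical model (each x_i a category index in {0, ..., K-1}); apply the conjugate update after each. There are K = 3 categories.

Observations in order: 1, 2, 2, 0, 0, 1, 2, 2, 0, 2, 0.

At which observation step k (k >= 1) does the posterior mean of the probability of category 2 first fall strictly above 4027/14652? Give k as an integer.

obs 1: x=1 → posterior Dirichlet(6, 5, 9/5)
obs 2: x=2 → posterior Dirichlet(6, 5, 14/5)
obs 3: x=2 → posterior Dirichlet(6, 5, 19/5)
obs 4: x=0 → posterior Dirichlet(7, 5, 19/5)
obs 5: x=0 → posterior Dirichlet(8, 5, 19/5)
obs 6: x=1 → posterior Dirichlet(8, 6, 19/5)
obs 7: x=2 → posterior Dirichlet(8, 6, 24/5)
obs 8: x=2 → posterior Dirichlet(8, 6, 29/5)
obs 9: x=0 → posterior Dirichlet(9, 6, 29/5)
obs 10: x=2 → posterior Dirichlet(9, 6, 34/5)
obs 11: x=0 → posterior Dirichlet(10, 6, 34/5)

k = 8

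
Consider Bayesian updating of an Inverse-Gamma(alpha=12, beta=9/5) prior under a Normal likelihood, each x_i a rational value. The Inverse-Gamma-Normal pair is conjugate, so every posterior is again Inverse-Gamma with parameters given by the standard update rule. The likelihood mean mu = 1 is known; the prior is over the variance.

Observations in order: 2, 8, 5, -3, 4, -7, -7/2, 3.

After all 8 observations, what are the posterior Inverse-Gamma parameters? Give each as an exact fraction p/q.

obs 1: x=2 → posterior Inverse-Gamma(25/2, 23/10)
obs 2: x=8 → posterior Inverse-Gamma(13, 134/5)
obs 3: x=5 → posterior Inverse-Gamma(27/2, 174/5)
obs 4: x=-3 → posterior Inverse-Gamma(14, 214/5)
obs 5: x=4 → posterior Inverse-Gamma(29/2, 473/10)
obs 6: x=-7 → posterior Inverse-Gamma(15, 793/10)
obs 7: x=-7/2 → posterior Inverse-Gamma(31/2, 3577/40)
obs 8: x=3 → posterior Inverse-Gamma(16, 3657/40)

alpha=16, beta=3657/40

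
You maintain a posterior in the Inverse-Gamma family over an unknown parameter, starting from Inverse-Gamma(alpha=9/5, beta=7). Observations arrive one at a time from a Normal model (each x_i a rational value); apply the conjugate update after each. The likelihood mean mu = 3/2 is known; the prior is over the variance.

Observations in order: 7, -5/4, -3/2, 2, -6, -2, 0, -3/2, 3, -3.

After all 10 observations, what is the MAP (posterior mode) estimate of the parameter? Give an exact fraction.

obs 1: x=7 → posterior Inverse-Gamma(23/10, 177/8)
obs 2: x=-5/4 → posterior Inverse-Gamma(14/5, 829/32)
obs 3: x=-3/2 → posterior Inverse-Gamma(33/10, 973/32)
obs 4: x=2 → posterior Inverse-Gamma(19/5, 977/32)
obs 5: x=-6 → posterior Inverse-Gamma(43/10, 1877/32)
obs 6: x=-2 → posterior Inverse-Gamma(24/5, 2073/32)
obs 7: x=0 → posterior Inverse-Gamma(53/10, 2109/32)
obs 8: x=-3/2 → posterior Inverse-Gamma(29/5, 2253/32)
obs 9: x=3 → posterior Inverse-Gamma(63/10, 2289/32)
obs 10: x=-3 → posterior Inverse-Gamma(34/5, 2613/32)

335/32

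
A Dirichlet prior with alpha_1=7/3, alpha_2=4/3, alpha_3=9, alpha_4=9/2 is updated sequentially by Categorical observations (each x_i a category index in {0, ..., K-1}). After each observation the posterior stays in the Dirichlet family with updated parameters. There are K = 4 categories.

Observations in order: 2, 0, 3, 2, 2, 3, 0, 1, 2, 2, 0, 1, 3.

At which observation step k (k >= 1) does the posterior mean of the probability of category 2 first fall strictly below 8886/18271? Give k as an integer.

k = 8

obs 1: x=2 → posterior Dirichlet(7/3, 4/3, 10, 9/2)
obs 2: x=0 → posterior Dirichlet(10/3, 4/3, 10, 9/2)
obs 3: x=3 → posterior Dirichlet(10/3, 4/3, 10, 11/2)
obs 4: x=2 → posterior Dirichlet(10/3, 4/3, 11, 11/2)
obs 5: x=2 → posterior Dirichlet(10/3, 4/3, 12, 11/2)
obs 6: x=3 → posterior Dirichlet(10/3, 4/3, 12, 13/2)
obs 7: x=0 → posterior Dirichlet(13/3, 4/3, 12, 13/2)
obs 8: x=1 → posterior Dirichlet(13/3, 7/3, 12, 13/2)
obs 9: x=2 → posterior Dirichlet(13/3, 7/3, 13, 13/2)
obs 10: x=2 → posterior Dirichlet(13/3, 7/3, 14, 13/2)
obs 11: x=0 → posterior Dirichlet(16/3, 7/3, 14, 13/2)
obs 12: x=1 → posterior Dirichlet(16/3, 10/3, 14, 13/2)
obs 13: x=3 → posterior Dirichlet(16/3, 10/3, 14, 15/2)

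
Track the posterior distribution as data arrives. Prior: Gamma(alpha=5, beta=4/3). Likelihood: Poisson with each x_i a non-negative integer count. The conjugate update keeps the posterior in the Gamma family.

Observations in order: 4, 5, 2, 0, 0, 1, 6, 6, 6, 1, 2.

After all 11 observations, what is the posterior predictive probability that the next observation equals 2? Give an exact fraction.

2604511215743035390774070183709729766955773365759846823039397301/12089258196146291747061760000000000000000000000000000000000000000

obs 1: x=4 → posterior Gamma(9, 7/3)
obs 2: x=5 → posterior Gamma(14, 10/3)
obs 3: x=2 → posterior Gamma(16, 13/3)
obs 4: x=0 → posterior Gamma(16, 16/3)
obs 5: x=0 → posterior Gamma(16, 19/3)
obs 6: x=1 → posterior Gamma(17, 22/3)
obs 7: x=6 → posterior Gamma(23, 25/3)
obs 8: x=6 → posterior Gamma(29, 28/3)
obs 9: x=6 → posterior Gamma(35, 31/3)
obs 10: x=1 → posterior Gamma(36, 34/3)
obs 11: x=2 → posterior Gamma(38, 37/3)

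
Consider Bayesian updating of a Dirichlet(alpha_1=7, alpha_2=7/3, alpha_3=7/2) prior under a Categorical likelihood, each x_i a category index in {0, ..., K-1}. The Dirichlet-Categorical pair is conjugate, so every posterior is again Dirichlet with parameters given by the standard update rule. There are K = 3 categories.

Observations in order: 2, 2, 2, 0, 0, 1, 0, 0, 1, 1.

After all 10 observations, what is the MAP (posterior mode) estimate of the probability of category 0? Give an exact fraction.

60/119

obs 1: x=2 → posterior Dirichlet(7, 7/3, 9/2)
obs 2: x=2 → posterior Dirichlet(7, 7/3, 11/2)
obs 3: x=2 → posterior Dirichlet(7, 7/3, 13/2)
obs 4: x=0 → posterior Dirichlet(8, 7/3, 13/2)
obs 5: x=0 → posterior Dirichlet(9, 7/3, 13/2)
obs 6: x=1 → posterior Dirichlet(9, 10/3, 13/2)
obs 7: x=0 → posterior Dirichlet(10, 10/3, 13/2)
obs 8: x=0 → posterior Dirichlet(11, 10/3, 13/2)
obs 9: x=1 → posterior Dirichlet(11, 13/3, 13/2)
obs 10: x=1 → posterior Dirichlet(11, 16/3, 13/2)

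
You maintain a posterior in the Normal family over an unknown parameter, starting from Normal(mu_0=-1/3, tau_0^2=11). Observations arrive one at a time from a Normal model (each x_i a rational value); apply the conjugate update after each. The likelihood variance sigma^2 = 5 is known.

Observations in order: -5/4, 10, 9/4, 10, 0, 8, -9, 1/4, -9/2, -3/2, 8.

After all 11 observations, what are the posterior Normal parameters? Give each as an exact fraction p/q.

obs 1: x=-5/4 → posterior Normal(-185/192, 55/16)
obs 2: x=10 → posterior Normal(1135/324, 55/27)
obs 3: x=9/4 → posterior Normal(179/57, 55/38)
obs 4: x=10 → posterior Normal(688/147, 55/49)
obs 5: x=0 → posterior Normal(172/45, 11/12)
obs 6: x=8 → posterior Normal(952/213, 55/71)
obs 7: x=-9 → posterior Normal(655/246, 55/82)
obs 8: x=1/4 → posterior Normal(2653/1116, 55/93)
obs 9: x=-9/2 → posterior Normal(2059/1248, 55/104)
obs 10: x=-3/2 → posterior Normal(1861/1380, 11/23)
obs 11: x=8 → posterior Normal(2917/1512, 55/126)

mu_0=2917/1512, tau_0^2=55/126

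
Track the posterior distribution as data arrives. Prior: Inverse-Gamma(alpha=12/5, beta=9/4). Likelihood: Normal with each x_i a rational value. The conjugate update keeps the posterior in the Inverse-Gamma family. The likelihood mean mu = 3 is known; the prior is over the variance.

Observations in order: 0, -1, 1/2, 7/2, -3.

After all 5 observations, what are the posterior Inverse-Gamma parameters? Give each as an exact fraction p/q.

alpha=49/10, beta=36

obs 1: x=0 → posterior Inverse-Gamma(29/10, 27/4)
obs 2: x=-1 → posterior Inverse-Gamma(17/5, 59/4)
obs 3: x=1/2 → posterior Inverse-Gamma(39/10, 143/8)
obs 4: x=7/2 → posterior Inverse-Gamma(22/5, 18)
obs 5: x=-3 → posterior Inverse-Gamma(49/10, 36)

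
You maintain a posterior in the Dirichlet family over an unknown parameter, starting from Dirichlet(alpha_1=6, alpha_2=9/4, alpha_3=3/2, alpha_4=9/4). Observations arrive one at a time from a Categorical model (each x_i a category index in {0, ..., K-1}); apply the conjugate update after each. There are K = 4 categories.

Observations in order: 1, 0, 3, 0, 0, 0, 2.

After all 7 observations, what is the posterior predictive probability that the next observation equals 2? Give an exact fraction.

obs 1: x=1 → posterior Dirichlet(6, 13/4, 3/2, 9/4)
obs 2: x=0 → posterior Dirichlet(7, 13/4, 3/2, 9/4)
obs 3: x=3 → posterior Dirichlet(7, 13/4, 3/2, 13/4)
obs 4: x=0 → posterior Dirichlet(8, 13/4, 3/2, 13/4)
obs 5: x=0 → posterior Dirichlet(9, 13/4, 3/2, 13/4)
obs 6: x=0 → posterior Dirichlet(10, 13/4, 3/2, 13/4)
obs 7: x=2 → posterior Dirichlet(10, 13/4, 5/2, 13/4)

5/38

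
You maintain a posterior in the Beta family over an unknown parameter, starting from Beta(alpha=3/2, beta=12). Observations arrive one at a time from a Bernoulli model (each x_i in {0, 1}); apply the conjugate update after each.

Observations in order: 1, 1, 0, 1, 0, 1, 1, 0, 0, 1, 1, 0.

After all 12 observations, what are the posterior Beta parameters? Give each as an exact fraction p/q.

obs 1: x=1 → posterior Beta(5/2, 12)
obs 2: x=1 → posterior Beta(7/2, 12)
obs 3: x=0 → posterior Beta(7/2, 13)
obs 4: x=1 → posterior Beta(9/2, 13)
obs 5: x=0 → posterior Beta(9/2, 14)
obs 6: x=1 → posterior Beta(11/2, 14)
obs 7: x=1 → posterior Beta(13/2, 14)
obs 8: x=0 → posterior Beta(13/2, 15)
obs 9: x=0 → posterior Beta(13/2, 16)
obs 10: x=1 → posterior Beta(15/2, 16)
obs 11: x=1 → posterior Beta(17/2, 16)
obs 12: x=0 → posterior Beta(17/2, 17)

alpha=17/2, beta=17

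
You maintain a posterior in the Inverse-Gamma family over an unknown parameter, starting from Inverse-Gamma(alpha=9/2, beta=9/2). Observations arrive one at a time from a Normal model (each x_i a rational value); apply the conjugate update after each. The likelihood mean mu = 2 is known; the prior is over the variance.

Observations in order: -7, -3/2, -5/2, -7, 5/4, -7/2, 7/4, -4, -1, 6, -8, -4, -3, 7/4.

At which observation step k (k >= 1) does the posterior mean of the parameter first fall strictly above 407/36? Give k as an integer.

k = 2

obs 1: x=-7 → posterior Inverse-Gamma(5, 45)
obs 2: x=-3/2 → posterior Inverse-Gamma(11/2, 409/8)
obs 3: x=-5/2 → posterior Inverse-Gamma(6, 245/4)
obs 4: x=-7 → posterior Inverse-Gamma(13/2, 407/4)
obs 5: x=5/4 → posterior Inverse-Gamma(7, 3265/32)
obs 6: x=-7/2 → posterior Inverse-Gamma(15/2, 3749/32)
obs 7: x=7/4 → posterior Inverse-Gamma(8, 1875/16)
obs 8: x=-4 → posterior Inverse-Gamma(17/2, 2163/16)
obs 9: x=-1 → posterior Inverse-Gamma(9, 2235/16)
obs 10: x=6 → posterior Inverse-Gamma(19/2, 2363/16)
obs 11: x=-8 → posterior Inverse-Gamma(10, 3163/16)
obs 12: x=-4 → posterior Inverse-Gamma(21/2, 3451/16)
obs 13: x=-3 → posterior Inverse-Gamma(11, 3651/16)
obs 14: x=7/4 → posterior Inverse-Gamma(23/2, 7303/32)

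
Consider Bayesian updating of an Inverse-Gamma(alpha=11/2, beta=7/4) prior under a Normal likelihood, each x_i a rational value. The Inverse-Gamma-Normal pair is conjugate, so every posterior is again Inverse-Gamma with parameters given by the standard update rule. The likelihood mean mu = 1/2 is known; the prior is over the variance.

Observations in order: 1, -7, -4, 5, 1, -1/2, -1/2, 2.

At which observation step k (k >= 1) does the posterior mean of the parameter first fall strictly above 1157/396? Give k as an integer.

obs 1: x=1 → posterior Inverse-Gamma(6, 15/8)
obs 2: x=-7 → posterior Inverse-Gamma(13/2, 30)
obs 3: x=-4 → posterior Inverse-Gamma(7, 321/8)
obs 4: x=5 → posterior Inverse-Gamma(15/2, 201/4)
obs 5: x=1 → posterior Inverse-Gamma(8, 403/8)
obs 6: x=-1/2 → posterior Inverse-Gamma(17/2, 407/8)
obs 7: x=-1/2 → posterior Inverse-Gamma(9, 411/8)
obs 8: x=2 → posterior Inverse-Gamma(19/2, 105/2)

k = 2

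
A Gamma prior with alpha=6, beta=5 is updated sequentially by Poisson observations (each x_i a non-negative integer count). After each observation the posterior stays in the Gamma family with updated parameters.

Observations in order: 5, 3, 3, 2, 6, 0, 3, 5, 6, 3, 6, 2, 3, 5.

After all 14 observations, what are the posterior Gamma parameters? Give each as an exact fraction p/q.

obs 1: x=5 → posterior Gamma(11, 6)
obs 2: x=3 → posterior Gamma(14, 7)
obs 3: x=3 → posterior Gamma(17, 8)
obs 4: x=2 → posterior Gamma(19, 9)
obs 5: x=6 → posterior Gamma(25, 10)
obs 6: x=0 → posterior Gamma(25, 11)
obs 7: x=3 → posterior Gamma(28, 12)
obs 8: x=5 → posterior Gamma(33, 13)
obs 9: x=6 → posterior Gamma(39, 14)
obs 10: x=3 → posterior Gamma(42, 15)
obs 11: x=6 → posterior Gamma(48, 16)
obs 12: x=2 → posterior Gamma(50, 17)
obs 13: x=3 → posterior Gamma(53, 18)
obs 14: x=5 → posterior Gamma(58, 19)

alpha=58, beta=19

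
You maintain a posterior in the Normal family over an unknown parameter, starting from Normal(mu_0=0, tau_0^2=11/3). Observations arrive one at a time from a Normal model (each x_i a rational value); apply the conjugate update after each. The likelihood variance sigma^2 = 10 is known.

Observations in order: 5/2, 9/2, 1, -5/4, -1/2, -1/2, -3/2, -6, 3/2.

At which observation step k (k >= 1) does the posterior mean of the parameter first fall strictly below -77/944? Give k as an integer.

k = 8

obs 1: x=5/2 → posterior Normal(55/82, 110/41)
obs 2: x=9/2 → posterior Normal(77/52, 55/26)
obs 3: x=1 → posterior Normal(88/63, 110/63)
obs 4: x=-5/4 → posterior Normal(297/296, 55/37)
obs 5: x=-1/2 → posterior Normal(55/68, 22/17)
obs 6: x=-1/2 → posterior Normal(253/384, 55/48)
obs 7: x=-3/2 → posterior Normal(187/428, 110/107)
obs 8: x=-6 → posterior Normal(-77/472, 55/59)
obs 9: x=3/2 → posterior Normal(-11/516, 110/129)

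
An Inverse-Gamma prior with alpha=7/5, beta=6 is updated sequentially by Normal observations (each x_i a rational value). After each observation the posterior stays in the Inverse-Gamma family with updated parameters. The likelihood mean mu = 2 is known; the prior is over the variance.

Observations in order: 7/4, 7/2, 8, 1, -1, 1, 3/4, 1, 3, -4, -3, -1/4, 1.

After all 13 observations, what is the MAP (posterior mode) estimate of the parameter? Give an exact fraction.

10555/1424

obs 1: x=7/4 → posterior Inverse-Gamma(19/10, 193/32)
obs 2: x=7/2 → posterior Inverse-Gamma(12/5, 229/32)
obs 3: x=8 → posterior Inverse-Gamma(29/10, 805/32)
obs 4: x=1 → posterior Inverse-Gamma(17/5, 821/32)
obs 5: x=-1 → posterior Inverse-Gamma(39/10, 965/32)
obs 6: x=1 → posterior Inverse-Gamma(22/5, 981/32)
obs 7: x=3/4 → posterior Inverse-Gamma(49/10, 503/16)
obs 8: x=1 → posterior Inverse-Gamma(27/5, 511/16)
obs 9: x=3 → posterior Inverse-Gamma(59/10, 519/16)
obs 10: x=-4 → posterior Inverse-Gamma(32/5, 807/16)
obs 11: x=-3 → posterior Inverse-Gamma(69/10, 1007/16)
obs 12: x=-1/4 → posterior Inverse-Gamma(37/5, 2095/32)
obs 13: x=1 → posterior Inverse-Gamma(79/10, 2111/32)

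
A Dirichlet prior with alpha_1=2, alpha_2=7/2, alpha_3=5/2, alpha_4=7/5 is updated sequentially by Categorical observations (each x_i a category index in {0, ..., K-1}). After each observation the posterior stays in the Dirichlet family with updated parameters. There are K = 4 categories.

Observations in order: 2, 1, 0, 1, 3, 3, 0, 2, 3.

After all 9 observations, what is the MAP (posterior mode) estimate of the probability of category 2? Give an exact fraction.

obs 1: x=2 → posterior Dirichlet(2, 7/2, 7/2, 7/5)
obs 2: x=1 → posterior Dirichlet(2, 9/2, 7/2, 7/5)
obs 3: x=0 → posterior Dirichlet(3, 9/2, 7/2, 7/5)
obs 4: x=1 → posterior Dirichlet(3, 11/2, 7/2, 7/5)
obs 5: x=3 → posterior Dirichlet(3, 11/2, 7/2, 12/5)
obs 6: x=3 → posterior Dirichlet(3, 11/2, 7/2, 17/5)
obs 7: x=0 → posterior Dirichlet(4, 11/2, 7/2, 17/5)
obs 8: x=2 → posterior Dirichlet(4, 11/2, 9/2, 17/5)
obs 9: x=3 → posterior Dirichlet(4, 11/2, 9/2, 22/5)

35/144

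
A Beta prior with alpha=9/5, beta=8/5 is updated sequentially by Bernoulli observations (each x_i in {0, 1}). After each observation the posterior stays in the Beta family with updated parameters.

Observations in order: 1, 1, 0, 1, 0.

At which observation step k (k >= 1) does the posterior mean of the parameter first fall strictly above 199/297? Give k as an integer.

k = 2

obs 1: x=1 → posterior Beta(14/5, 8/5)
obs 2: x=1 → posterior Beta(19/5, 8/5)
obs 3: x=0 → posterior Beta(19/5, 13/5)
obs 4: x=1 → posterior Beta(24/5, 13/5)
obs 5: x=0 → posterior Beta(24/5, 18/5)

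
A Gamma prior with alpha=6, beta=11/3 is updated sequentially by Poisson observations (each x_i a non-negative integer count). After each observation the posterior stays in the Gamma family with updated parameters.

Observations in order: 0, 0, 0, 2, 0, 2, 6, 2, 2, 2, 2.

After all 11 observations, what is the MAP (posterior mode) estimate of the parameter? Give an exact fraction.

obs 1: x=0 → posterior Gamma(6, 14/3)
obs 2: x=0 → posterior Gamma(6, 17/3)
obs 3: x=0 → posterior Gamma(6, 20/3)
obs 4: x=2 → posterior Gamma(8, 23/3)
obs 5: x=0 → posterior Gamma(8, 26/3)
obs 6: x=2 → posterior Gamma(10, 29/3)
obs 7: x=6 → posterior Gamma(16, 32/3)
obs 8: x=2 → posterior Gamma(18, 35/3)
obs 9: x=2 → posterior Gamma(20, 38/3)
obs 10: x=2 → posterior Gamma(22, 41/3)
obs 11: x=2 → posterior Gamma(24, 44/3)

69/44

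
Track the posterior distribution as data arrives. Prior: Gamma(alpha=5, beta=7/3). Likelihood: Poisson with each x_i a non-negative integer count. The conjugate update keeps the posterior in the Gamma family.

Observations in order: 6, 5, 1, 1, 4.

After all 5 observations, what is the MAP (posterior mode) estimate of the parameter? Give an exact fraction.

obs 1: x=6 → posterior Gamma(11, 10/3)
obs 2: x=5 → posterior Gamma(16, 13/3)
obs 3: x=1 → posterior Gamma(17, 16/3)
obs 4: x=1 → posterior Gamma(18, 19/3)
obs 5: x=4 → posterior Gamma(22, 22/3)

63/22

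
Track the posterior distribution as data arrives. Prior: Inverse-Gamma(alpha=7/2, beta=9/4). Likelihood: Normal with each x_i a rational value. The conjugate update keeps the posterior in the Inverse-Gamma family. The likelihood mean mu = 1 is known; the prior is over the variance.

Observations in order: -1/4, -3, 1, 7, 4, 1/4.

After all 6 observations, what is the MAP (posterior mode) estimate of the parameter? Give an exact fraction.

541/120

obs 1: x=-1/4 → posterior Inverse-Gamma(4, 97/32)
obs 2: x=-3 → posterior Inverse-Gamma(9/2, 353/32)
obs 3: x=1 → posterior Inverse-Gamma(5, 353/32)
obs 4: x=7 → posterior Inverse-Gamma(11/2, 929/32)
obs 5: x=4 → posterior Inverse-Gamma(6, 1073/32)
obs 6: x=1/4 → posterior Inverse-Gamma(13/2, 541/16)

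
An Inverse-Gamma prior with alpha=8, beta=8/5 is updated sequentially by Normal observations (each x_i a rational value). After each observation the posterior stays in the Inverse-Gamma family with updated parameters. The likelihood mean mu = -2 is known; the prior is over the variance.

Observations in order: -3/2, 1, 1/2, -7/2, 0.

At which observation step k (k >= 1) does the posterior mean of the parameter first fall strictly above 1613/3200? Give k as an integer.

obs 1: x=-3/2 → posterior Inverse-Gamma(17/2, 69/40)
obs 2: x=1 → posterior Inverse-Gamma(9, 249/40)
obs 3: x=1/2 → posterior Inverse-Gamma(19/2, 187/20)
obs 4: x=-7/2 → posterior Inverse-Gamma(10, 419/40)
obs 5: x=0 → posterior Inverse-Gamma(21/2, 499/40)

k = 2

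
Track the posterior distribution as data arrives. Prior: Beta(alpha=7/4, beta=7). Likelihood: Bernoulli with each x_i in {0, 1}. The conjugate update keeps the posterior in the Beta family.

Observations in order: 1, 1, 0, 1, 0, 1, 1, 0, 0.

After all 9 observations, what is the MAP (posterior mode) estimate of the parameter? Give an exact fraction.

23/63

obs 1: x=1 → posterior Beta(11/4, 7)
obs 2: x=1 → posterior Beta(15/4, 7)
obs 3: x=0 → posterior Beta(15/4, 8)
obs 4: x=1 → posterior Beta(19/4, 8)
obs 5: x=0 → posterior Beta(19/4, 9)
obs 6: x=1 → posterior Beta(23/4, 9)
obs 7: x=1 → posterior Beta(27/4, 9)
obs 8: x=0 → posterior Beta(27/4, 10)
obs 9: x=0 → posterior Beta(27/4, 11)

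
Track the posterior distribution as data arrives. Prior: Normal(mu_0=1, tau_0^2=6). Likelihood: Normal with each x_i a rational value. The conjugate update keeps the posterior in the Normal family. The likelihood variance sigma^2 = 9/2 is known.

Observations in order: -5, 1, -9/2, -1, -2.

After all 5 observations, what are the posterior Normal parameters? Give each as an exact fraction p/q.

mu_0=-43/23, tau_0^2=18/23

obs 1: x=-5 → posterior Normal(-17/7, 18/7)
obs 2: x=1 → posterior Normal(-13/11, 18/11)
obs 3: x=-9/2 → posterior Normal(-31/15, 6/5)
obs 4: x=-1 → posterior Normal(-35/19, 18/19)
obs 5: x=-2 → posterior Normal(-43/23, 18/23)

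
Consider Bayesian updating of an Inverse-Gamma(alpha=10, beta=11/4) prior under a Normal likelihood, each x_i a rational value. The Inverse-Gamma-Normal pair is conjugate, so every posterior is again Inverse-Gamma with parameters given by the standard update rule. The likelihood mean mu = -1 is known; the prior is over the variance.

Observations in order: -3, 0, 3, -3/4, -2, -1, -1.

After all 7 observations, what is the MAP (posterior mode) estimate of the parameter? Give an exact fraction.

obs 1: x=-3 → posterior Inverse-Gamma(21/2, 19/4)
obs 2: x=0 → posterior Inverse-Gamma(11, 21/4)
obs 3: x=3 → posterior Inverse-Gamma(23/2, 53/4)
obs 4: x=-3/4 → posterior Inverse-Gamma(12, 425/32)
obs 5: x=-2 → posterior Inverse-Gamma(25/2, 441/32)
obs 6: x=-1 → posterior Inverse-Gamma(13, 441/32)
obs 7: x=-1 → posterior Inverse-Gamma(27/2, 441/32)

441/464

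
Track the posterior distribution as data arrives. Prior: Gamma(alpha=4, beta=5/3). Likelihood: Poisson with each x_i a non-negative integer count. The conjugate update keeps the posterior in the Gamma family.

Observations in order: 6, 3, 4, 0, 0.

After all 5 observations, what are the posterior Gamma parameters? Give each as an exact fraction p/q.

obs 1: x=6 → posterior Gamma(10, 8/3)
obs 2: x=3 → posterior Gamma(13, 11/3)
obs 3: x=4 → posterior Gamma(17, 14/3)
obs 4: x=0 → posterior Gamma(17, 17/3)
obs 5: x=0 → posterior Gamma(17, 20/3)

alpha=17, beta=20/3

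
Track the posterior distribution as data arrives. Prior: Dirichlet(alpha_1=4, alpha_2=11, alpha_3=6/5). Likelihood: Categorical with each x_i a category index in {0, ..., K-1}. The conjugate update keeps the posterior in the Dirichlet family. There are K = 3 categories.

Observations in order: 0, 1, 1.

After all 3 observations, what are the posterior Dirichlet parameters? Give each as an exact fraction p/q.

alpha_1=5, alpha_2=13, alpha_3=6/5

obs 1: x=0 → posterior Dirichlet(5, 11, 6/5)
obs 2: x=1 → posterior Dirichlet(5, 12, 6/5)
obs 3: x=1 → posterior Dirichlet(5, 13, 6/5)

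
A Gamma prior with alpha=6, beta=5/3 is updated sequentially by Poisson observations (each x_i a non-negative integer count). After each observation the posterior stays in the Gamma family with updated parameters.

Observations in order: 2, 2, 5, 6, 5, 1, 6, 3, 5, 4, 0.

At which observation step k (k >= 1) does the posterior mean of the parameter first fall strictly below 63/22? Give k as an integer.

k = 2

obs 1: x=2 → posterior Gamma(8, 8/3)
obs 2: x=2 → posterior Gamma(10, 11/3)
obs 3: x=5 → posterior Gamma(15, 14/3)
obs 4: x=6 → posterior Gamma(21, 17/3)
obs 5: x=5 → posterior Gamma(26, 20/3)
obs 6: x=1 → posterior Gamma(27, 23/3)
obs 7: x=6 → posterior Gamma(33, 26/3)
obs 8: x=3 → posterior Gamma(36, 29/3)
obs 9: x=5 → posterior Gamma(41, 32/3)
obs 10: x=4 → posterior Gamma(45, 35/3)
obs 11: x=0 → posterior Gamma(45, 38/3)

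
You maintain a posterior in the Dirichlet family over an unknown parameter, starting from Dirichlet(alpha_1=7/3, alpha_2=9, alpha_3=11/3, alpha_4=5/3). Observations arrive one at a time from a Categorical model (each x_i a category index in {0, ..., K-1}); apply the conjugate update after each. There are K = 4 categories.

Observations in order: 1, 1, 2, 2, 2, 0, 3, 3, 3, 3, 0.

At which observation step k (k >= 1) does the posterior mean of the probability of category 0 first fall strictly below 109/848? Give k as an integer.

k = 2

obs 1: x=1 → posterior Dirichlet(7/3, 10, 11/3, 5/3)
obs 2: x=1 → posterior Dirichlet(7/3, 11, 11/3, 5/3)
obs 3: x=2 → posterior Dirichlet(7/3, 11, 14/3, 5/3)
obs 4: x=2 → posterior Dirichlet(7/3, 11, 17/3, 5/3)
obs 5: x=2 → posterior Dirichlet(7/3, 11, 20/3, 5/3)
obs 6: x=0 → posterior Dirichlet(10/3, 11, 20/3, 5/3)
obs 7: x=3 → posterior Dirichlet(10/3, 11, 20/3, 8/3)
obs 8: x=3 → posterior Dirichlet(10/3, 11, 20/3, 11/3)
obs 9: x=3 → posterior Dirichlet(10/3, 11, 20/3, 14/3)
obs 10: x=3 → posterior Dirichlet(10/3, 11, 20/3, 17/3)
obs 11: x=0 → posterior Dirichlet(13/3, 11, 20/3, 17/3)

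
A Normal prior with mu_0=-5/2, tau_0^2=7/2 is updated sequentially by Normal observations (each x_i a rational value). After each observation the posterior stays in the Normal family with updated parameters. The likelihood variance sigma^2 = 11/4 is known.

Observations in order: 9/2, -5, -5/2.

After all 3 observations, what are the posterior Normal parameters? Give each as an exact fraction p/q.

mu_0=-139/106, tau_0^2=77/106

obs 1: x=9/2 → posterior Normal(71/50, 77/50)
obs 2: x=-5 → posterior Normal(-23/26, 77/78)
obs 3: x=-5/2 → posterior Normal(-139/106, 77/106)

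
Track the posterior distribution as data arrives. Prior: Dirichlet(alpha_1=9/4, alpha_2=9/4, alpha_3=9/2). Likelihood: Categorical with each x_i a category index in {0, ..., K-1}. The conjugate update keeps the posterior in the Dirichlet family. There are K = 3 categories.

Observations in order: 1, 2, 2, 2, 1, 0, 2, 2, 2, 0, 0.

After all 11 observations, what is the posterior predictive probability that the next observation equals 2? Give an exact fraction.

obs 1: x=1 → posterior Dirichlet(9/4, 13/4, 9/2)
obs 2: x=2 → posterior Dirichlet(9/4, 13/4, 11/2)
obs 3: x=2 → posterior Dirichlet(9/4, 13/4, 13/2)
obs 4: x=2 → posterior Dirichlet(9/4, 13/4, 15/2)
obs 5: x=1 → posterior Dirichlet(9/4, 17/4, 15/2)
obs 6: x=0 → posterior Dirichlet(13/4, 17/4, 15/2)
obs 7: x=2 → posterior Dirichlet(13/4, 17/4, 17/2)
obs 8: x=2 → posterior Dirichlet(13/4, 17/4, 19/2)
obs 9: x=2 → posterior Dirichlet(13/4, 17/4, 21/2)
obs 10: x=0 → posterior Dirichlet(17/4, 17/4, 21/2)
obs 11: x=0 → posterior Dirichlet(21/4, 17/4, 21/2)

21/40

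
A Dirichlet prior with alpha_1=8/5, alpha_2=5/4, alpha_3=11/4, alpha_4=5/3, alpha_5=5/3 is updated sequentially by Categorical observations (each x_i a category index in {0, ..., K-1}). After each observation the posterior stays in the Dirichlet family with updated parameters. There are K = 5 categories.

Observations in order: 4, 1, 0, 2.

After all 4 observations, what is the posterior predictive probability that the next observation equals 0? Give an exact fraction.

39/194

obs 1: x=4 → posterior Dirichlet(8/5, 5/4, 11/4, 5/3, 8/3)
obs 2: x=1 → posterior Dirichlet(8/5, 9/4, 11/4, 5/3, 8/3)
obs 3: x=0 → posterior Dirichlet(13/5, 9/4, 11/4, 5/3, 8/3)
obs 4: x=2 → posterior Dirichlet(13/5, 9/4, 15/4, 5/3, 8/3)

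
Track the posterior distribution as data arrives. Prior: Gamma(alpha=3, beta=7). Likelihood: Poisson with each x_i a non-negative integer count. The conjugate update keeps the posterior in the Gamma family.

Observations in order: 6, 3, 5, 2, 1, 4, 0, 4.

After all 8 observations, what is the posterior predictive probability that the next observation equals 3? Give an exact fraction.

obs 1: x=6 → posterior Gamma(9, 8)
obs 2: x=3 → posterior Gamma(12, 9)
obs 3: x=5 → posterior Gamma(17, 10)
obs 4: x=2 → posterior Gamma(19, 11)
obs 5: x=1 → posterior Gamma(20, 12)
obs 6: x=4 → posterior Gamma(24, 13)
obs 7: x=0 → posterior Gamma(24, 14)
obs 8: x=4 → posterior Gamma(28, 15)

865010333872788213193416595458984375/5316911983139663491615228241121378304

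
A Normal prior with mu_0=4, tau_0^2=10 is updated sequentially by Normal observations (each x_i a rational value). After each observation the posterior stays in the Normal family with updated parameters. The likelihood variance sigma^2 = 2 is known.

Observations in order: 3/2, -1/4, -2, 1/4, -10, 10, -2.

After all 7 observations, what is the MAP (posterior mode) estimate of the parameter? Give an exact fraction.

-17/72

obs 1: x=3/2 → posterior Normal(23/12, 5/3)
obs 2: x=-1/4 → posterior Normal(41/44, 10/11)
obs 3: x=-2 → posterior Normal(1/64, 5/8)
obs 4: x=1/4 → posterior Normal(1/14, 10/21)
obs 5: x=-10 → posterior Normal(-97/52, 5/13)
obs 6: x=10 → posterior Normal(3/62, 10/31)
obs 7: x=-2 → posterior Normal(-17/72, 5/18)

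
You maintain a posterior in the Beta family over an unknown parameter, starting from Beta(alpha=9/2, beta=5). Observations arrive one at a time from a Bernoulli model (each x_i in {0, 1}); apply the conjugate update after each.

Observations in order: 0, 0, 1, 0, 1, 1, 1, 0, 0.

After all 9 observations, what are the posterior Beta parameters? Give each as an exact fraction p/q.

alpha=17/2, beta=10

obs 1: x=0 → posterior Beta(9/2, 6)
obs 2: x=0 → posterior Beta(9/2, 7)
obs 3: x=1 → posterior Beta(11/2, 7)
obs 4: x=0 → posterior Beta(11/2, 8)
obs 5: x=1 → posterior Beta(13/2, 8)
obs 6: x=1 → posterior Beta(15/2, 8)
obs 7: x=1 → posterior Beta(17/2, 8)
obs 8: x=0 → posterior Beta(17/2, 9)
obs 9: x=0 → posterior Beta(17/2, 10)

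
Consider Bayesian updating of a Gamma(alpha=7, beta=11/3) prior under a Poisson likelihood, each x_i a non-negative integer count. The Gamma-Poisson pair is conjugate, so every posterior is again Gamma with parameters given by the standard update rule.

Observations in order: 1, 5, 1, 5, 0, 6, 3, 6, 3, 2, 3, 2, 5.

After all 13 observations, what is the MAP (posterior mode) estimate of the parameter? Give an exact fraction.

obs 1: x=1 → posterior Gamma(8, 14/3)
obs 2: x=5 → posterior Gamma(13, 17/3)
obs 3: x=1 → posterior Gamma(14, 20/3)
obs 4: x=5 → posterior Gamma(19, 23/3)
obs 5: x=0 → posterior Gamma(19, 26/3)
obs 6: x=6 → posterior Gamma(25, 29/3)
obs 7: x=3 → posterior Gamma(28, 32/3)
obs 8: x=6 → posterior Gamma(34, 35/3)
obs 9: x=3 → posterior Gamma(37, 38/3)
obs 10: x=2 → posterior Gamma(39, 41/3)
obs 11: x=3 → posterior Gamma(42, 44/3)
obs 12: x=2 → posterior Gamma(44, 47/3)
obs 13: x=5 → posterior Gamma(49, 50/3)

72/25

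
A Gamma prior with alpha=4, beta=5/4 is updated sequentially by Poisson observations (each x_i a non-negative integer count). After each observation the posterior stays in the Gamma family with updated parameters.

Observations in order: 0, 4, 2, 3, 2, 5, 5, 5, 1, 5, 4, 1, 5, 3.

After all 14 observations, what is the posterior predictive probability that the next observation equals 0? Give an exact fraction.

obs 1: x=0 → posterior Gamma(4, 9/4)
obs 2: x=4 → posterior Gamma(8, 13/4)
obs 3: x=2 → posterior Gamma(10, 17/4)
obs 4: x=3 → posterior Gamma(13, 21/4)
obs 5: x=2 → posterior Gamma(15, 25/4)
obs 6: x=5 → posterior Gamma(20, 29/4)
obs 7: x=5 → posterior Gamma(25, 33/4)
obs 8: x=5 → posterior Gamma(30, 37/4)
obs 9: x=1 → posterior Gamma(31, 41/4)
obs 10: x=5 → posterior Gamma(36, 45/4)
obs 11: x=4 → posterior Gamma(40, 49/4)
obs 12: x=1 → posterior Gamma(41, 53/4)
obs 13: x=5 → posterior Gamma(46, 57/4)
obs 14: x=3 → posterior Gamma(49, 61/4)

3028042145314702822796833946311904165126168468932001107226929007470768309080578031180541/68038460059709595550761018303504126850959072330435691586814073161804117262363433837890625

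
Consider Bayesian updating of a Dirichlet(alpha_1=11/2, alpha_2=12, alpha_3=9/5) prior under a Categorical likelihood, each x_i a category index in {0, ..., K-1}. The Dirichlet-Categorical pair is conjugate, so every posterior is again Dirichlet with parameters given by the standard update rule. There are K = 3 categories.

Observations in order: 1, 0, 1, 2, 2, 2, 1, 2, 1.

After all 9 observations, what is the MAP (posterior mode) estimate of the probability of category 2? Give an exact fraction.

48/253

obs 1: x=1 → posterior Dirichlet(11/2, 13, 9/5)
obs 2: x=0 → posterior Dirichlet(13/2, 13, 9/5)
obs 3: x=1 → posterior Dirichlet(13/2, 14, 9/5)
obs 4: x=2 → posterior Dirichlet(13/2, 14, 14/5)
obs 5: x=2 → posterior Dirichlet(13/2, 14, 19/5)
obs 6: x=2 → posterior Dirichlet(13/2, 14, 24/5)
obs 7: x=1 → posterior Dirichlet(13/2, 15, 24/5)
obs 8: x=2 → posterior Dirichlet(13/2, 15, 29/5)
obs 9: x=1 → posterior Dirichlet(13/2, 16, 29/5)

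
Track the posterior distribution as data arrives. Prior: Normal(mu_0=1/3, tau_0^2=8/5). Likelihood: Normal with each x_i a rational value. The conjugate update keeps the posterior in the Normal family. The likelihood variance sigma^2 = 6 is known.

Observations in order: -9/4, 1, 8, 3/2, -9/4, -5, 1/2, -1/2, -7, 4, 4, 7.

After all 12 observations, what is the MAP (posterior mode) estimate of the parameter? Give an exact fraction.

obs 1: x=-9/4 → posterior Normal(-4/19, 24/19)
obs 2: x=1 → posterior Normal(0, 24/23)
obs 3: x=8 → posterior Normal(32/27, 8/9)
obs 4: x=3/2 → posterior Normal(38/31, 24/31)
obs 5: x=-9/4 → posterior Normal(29/35, 24/35)
obs 6: x=-5 → posterior Normal(3/13, 8/13)
obs 7: x=1/2 → posterior Normal(11/43, 24/43)
obs 8: x=-1/2 → posterior Normal(9/47, 24/47)
obs 9: x=-7 → posterior Normal(-19/51, 8/17)
obs 10: x=4 → posterior Normal(-3/55, 24/55)
obs 11: x=4 → posterior Normal(13/59, 24/59)
obs 12: x=7 → posterior Normal(41/63, 8/21)

41/63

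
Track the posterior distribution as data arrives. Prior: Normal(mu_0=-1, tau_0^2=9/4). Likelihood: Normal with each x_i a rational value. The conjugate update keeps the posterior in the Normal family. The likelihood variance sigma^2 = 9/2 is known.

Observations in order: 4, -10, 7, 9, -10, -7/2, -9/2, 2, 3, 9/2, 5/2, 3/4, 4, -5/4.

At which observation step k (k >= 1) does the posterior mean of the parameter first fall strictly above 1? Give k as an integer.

obs 1: x=4 → posterior Normal(2/3, 3/2)
obs 2: x=-10 → posterior Normal(-2, 9/8)
obs 3: x=7 → posterior Normal(-1/5, 9/10)
obs 4: x=9 → posterior Normal(4/3, 3/4)
obs 5: x=-10 → posterior Normal(-2/7, 9/14)
obs 6: x=-7/2 → posterior Normal(-11/16, 9/16)
obs 7: x=-9/2 → posterior Normal(-10/9, 1/2)
obs 8: x=2 → posterior Normal(-4/5, 9/20)
obs 9: x=3 → posterior Normal(-5/11, 9/22)
obs 10: x=9/2 → posterior Normal(-1/24, 3/8)
obs 11: x=5/2 → posterior Normal(2/13, 9/26)
obs 12: x=3/4 → posterior Normal(11/56, 9/28)
obs 13: x=4 → posterior Normal(9/20, 3/10)
obs 14: x=-5/4 → posterior Normal(11/32, 9/32)

k = 4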